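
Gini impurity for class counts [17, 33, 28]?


Probabilities: [17/78, 33/78, 28/78] ≈ [0.2179, 0.4231, 0.359]
Σpᵢ² = (289 + 1089 + 784)/78² = 2162/6084
Gini = 1 - Σpᵢ² = 1 - 2162/6084 = 0.6446

0.6446


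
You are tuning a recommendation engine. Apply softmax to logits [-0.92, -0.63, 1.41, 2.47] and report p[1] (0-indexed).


Exponentials: e^-0.92=0.3985, e^-0.63=0.5326, e^1.41=4.096, e^2.47=11.8224
Sum = 16.8495
Softmax = [0.0237, 0.0316, 0.2431, 0.7016]
p[1] = 0.5326/16.8495 = 0.0316

0.0316


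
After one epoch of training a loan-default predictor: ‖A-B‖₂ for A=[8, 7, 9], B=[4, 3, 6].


d = √((8-4)² + (7-3)² + (9-6)²)
  = √(16 + 16 + 9)
  = √41 = 6.4031

6.4031


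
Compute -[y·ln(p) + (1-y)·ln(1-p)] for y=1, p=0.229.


BCE = -[y·ln(p) + (1-y)·ln(1-p)]
= -1·ln(0.229) - 0
= -ln(0.229) = 1.474

1.474


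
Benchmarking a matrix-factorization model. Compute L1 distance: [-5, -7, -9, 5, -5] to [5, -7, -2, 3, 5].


d = |-5-5| + |-7+ 7| + |-9+ 2| + |5-3| + |-5-5|
  = 10 + 0 + 7 + 2 + 10
  = 29

29


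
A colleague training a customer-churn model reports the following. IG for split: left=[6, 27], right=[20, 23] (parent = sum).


Parent = [26, 50], H_parent = 0.9268
H_left = 0.684 (n=33), H_right = 0.9965 (n=43)
H_children = (33/76)·0.684 + (43/76)·0.9965 = 0.8608
IG = 0.9268 - 0.8608 = 0.066

0.066


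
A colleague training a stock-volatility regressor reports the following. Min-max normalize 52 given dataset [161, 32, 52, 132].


min=32, max=161
(52-32)/(161-32) = 20/129 = 0.155

0.155


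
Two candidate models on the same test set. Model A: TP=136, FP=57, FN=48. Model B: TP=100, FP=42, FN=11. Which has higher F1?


Model A: P=136/193=0.7047, R=136/184=0.7391, F1=2PR/(P+R)=2TP/(2TP+FP+FN)=272/377=0.7215
Model B: P=100/142=0.7042, R=100/111=0.9009, F1=2PR/(P+R)=2TP/(2TP+FP+FN)=200/253=0.7905
0.7215 < 0.7905 → Model B

Model B


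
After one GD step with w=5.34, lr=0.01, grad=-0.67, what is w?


w_new = w - α·∇
= 5.34 - 0.01·-0.67
= 5.34 + 0.0067
= 5.3467

5.3467


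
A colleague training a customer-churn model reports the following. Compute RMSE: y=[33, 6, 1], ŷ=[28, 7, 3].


MSE = 30/3 = 10
RMSE = √(30/3) = 3.1623

3.1623


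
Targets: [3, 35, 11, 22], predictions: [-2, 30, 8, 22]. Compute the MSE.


Squared errors: (3+ 2)²=25, (35-30)²=25, (11-8)²=9, (22-22)²=0
Sum = 59
MSE = 59/4 = 59/4

59/4


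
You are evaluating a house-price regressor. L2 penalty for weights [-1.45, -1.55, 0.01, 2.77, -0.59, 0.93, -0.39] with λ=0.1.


‖w‖₂² = (-1.45)² + (-1.55)² + (0.01)² + (2.77)² + (-0.59)² + (0.93)² + (-0.39)²
     = 2.1025 + 2.4025 + 0.0001 + 7.6729 + 0.3481 + 0.8649 + 0.1521
     = 13.5431
λ·‖w‖₂² = 0.1·13.5431 = 1.35431

1.35431


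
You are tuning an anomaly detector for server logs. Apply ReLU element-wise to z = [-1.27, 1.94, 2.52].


ReLU(-1.27) = max(0, -1.27) = 0.0
ReLU(1.94) = max(0, 1.94) = 1.94
ReLU(2.52) = max(0, 2.52) = 2.52
result = [0.0, 1.94, 2.52]

[0.0, 1.94, 2.52]


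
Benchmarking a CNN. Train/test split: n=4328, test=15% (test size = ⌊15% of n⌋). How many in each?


Test = ⌊4328·15/100⌋ = 649
Train = 4328 - 649 = 3679

Train: 3679, Test: 649


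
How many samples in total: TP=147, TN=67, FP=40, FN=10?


Total = TP + TN + FP + FN
= 147 + 67 + 40 + 10
= 264
(Predicted positive: 187, predicted negative: 77)

264


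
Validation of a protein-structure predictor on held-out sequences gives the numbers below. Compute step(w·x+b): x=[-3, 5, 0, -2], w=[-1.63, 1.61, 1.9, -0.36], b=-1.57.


z = (-3)·(-1.63) + (5)·(1.61) + (0)·(1.9) + (-2)·(-0.36) - 1.57
  = 12.09
step(z) = 1 (z≥0)

1


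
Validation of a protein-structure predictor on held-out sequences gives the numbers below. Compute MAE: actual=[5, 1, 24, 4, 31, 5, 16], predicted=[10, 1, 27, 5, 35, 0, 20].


Absolute errors: |5-10|=5, |1-1|=0, |24-27|=3, |4-5|=1, |31-35|=4, |5-0|=5, |16-20|=4
Sum = 22
MAE = 22/7 = 22/7

22/7


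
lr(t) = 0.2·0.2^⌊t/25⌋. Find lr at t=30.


n_drops = ⌊30/25⌋ = 1
lr = 0.2·0.2^1 = 0.2·0.2 = 0.04

0.04


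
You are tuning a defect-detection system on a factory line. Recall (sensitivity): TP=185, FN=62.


Recall = TP/(TP+FN)
= 185/(185+62)
= 185/247 = 74.9%

74.9%


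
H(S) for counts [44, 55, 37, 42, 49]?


Probabilities: [44/227, 55/227, 37/227, 42/227, 49/227] ≈ [0.1938, 0.2423, 0.163, 0.185, 0.2159]
H = -((44/227)·log₂(44/227) + (55/227)·log₂(55/227) + (37/227)·log₂(37/227) + (42/227)·log₂(42/227) + (49/227)·log₂(49/227))
  = 2.3088 bits

2.3088 bits


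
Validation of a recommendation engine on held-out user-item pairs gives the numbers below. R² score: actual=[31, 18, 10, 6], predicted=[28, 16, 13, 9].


ȳ = 16.25
SS_res = Σ(y-ŷ)² = 31
SS_tot = Σ(y-ȳ)² = 364.75
R² = 1 - SS_res/SS_tot = 1 - 0.085 = 0.915

0.915


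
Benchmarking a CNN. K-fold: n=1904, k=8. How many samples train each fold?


Fold size = 1904/8 = 238
Training per fold = 1904 - 238 = 1666

1666


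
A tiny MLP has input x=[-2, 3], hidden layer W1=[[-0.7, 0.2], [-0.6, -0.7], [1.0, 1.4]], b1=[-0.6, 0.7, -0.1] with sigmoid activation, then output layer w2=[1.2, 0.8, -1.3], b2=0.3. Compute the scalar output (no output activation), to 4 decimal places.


z1[0] = (-0.7)·(-2) + (0.2)·(3) - 0.6 = 1.4
z1[1] = (-0.6)·(-2) + (-0.7)·(3) + 0.7 = -0.2
z1[2] = (1.0)·(-2) + (1.4)·(3) - 0.1 = 2.1
h = sigmoid(z1) = [0.8022, 0.4502, 0.8909]
output = (1.2)·(0.8022) + (0.8)·(0.4502) + (-1.3)·(0.8909) + 0.3 = 0.4646

0.4646


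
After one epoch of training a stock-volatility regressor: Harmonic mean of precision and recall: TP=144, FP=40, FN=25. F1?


Precision = 144/184 = 0.7826
Recall = 144/169 = 0.8521
F1 = 2·P·R/(P+R) = 2·TP/(2·TP+FP+FN) = 288/(288+40+25) = 288/353 = 0.8159

0.8159


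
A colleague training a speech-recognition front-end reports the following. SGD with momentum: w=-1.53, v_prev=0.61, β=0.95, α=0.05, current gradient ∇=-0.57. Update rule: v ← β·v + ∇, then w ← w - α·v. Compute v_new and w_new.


v_new = 0.95·0.61 - 0.57 = 0.5795 - 0.57 = 0.0095
w_new = -1.53 - 0.05·0.0095 = -1.53 - 0.000475 = -1.530475

v_new=0.0095, w_new=-1.530475


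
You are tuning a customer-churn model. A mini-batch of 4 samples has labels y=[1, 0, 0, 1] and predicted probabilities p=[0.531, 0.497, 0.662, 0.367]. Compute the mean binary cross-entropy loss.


L[0] = -ln(0.531) = 0.633
L[1] = -ln(1-0.497) = -ln(0.503) = 0.6872
L[2] = -ln(1-0.662) = -ln(0.338) = 1.0847
L[3] = -ln(0.367) = 1.0024
mean = (0.633 + 0.6872 + 1.0847 + 1.0024)/4 = 0.8518

0.8518


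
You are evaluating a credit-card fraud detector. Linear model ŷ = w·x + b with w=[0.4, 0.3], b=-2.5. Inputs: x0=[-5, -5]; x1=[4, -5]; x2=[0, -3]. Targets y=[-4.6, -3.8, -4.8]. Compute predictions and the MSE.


ŷ0 = (0.4)·(-5) + (0.3)·(-5) - 2.5 = -6.0
ŷ1 = (0.4)·(4) + (0.3)·(-5) - 2.5 = -2.4
ŷ2 = (0.4)·(0) + (0.3)·(-3) - 2.5 = -3.4
errors² = [1.96, 1.96, 1.96]
MSE = 5.8800/3 = 1.96

1.96


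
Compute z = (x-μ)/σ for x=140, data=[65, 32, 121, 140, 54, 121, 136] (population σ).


μ = 95.5714, σ = 40.718
z = (140 - 95.5714)/40.718 = 1.0911

1.0911


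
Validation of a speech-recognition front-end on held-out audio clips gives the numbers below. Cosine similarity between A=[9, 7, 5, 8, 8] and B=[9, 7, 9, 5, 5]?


A·B = 9·9 + 7·7 + 5·9 + 8·5 + 8·5 = 255
‖A‖ = √283 = 16.8226, ‖B‖ = √261 = 16.1555
cos = 255/(√283·√261) = 255/√73863 = 0.9383

0.9383


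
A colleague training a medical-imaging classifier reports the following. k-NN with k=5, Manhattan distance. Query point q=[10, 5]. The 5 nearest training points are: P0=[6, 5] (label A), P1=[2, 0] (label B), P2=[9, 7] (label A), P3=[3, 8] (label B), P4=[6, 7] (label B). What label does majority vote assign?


d(q,P0) = 4  (label A)
d(q,P1) = 13  (label B)
d(q,P2) = 3  (label A)
d(q,P3) = 10  (label B)
d(q,P4) = 6  (label B)
Votes: A=2, B=3
Majority → B

B


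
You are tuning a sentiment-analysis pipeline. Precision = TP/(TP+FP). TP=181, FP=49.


Precision = TP/(TP+FP)
= 181/(181+49)
= 181/230 = 78.7%

78.7%


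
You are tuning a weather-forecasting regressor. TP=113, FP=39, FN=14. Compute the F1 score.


Precision = 113/152 = 0.7434
Recall = 113/127 = 0.8898
F1 = 2·P·R/(P+R) = 2·TP/(2·TP+FP+FN) = 226/(226+39+14) = 226/279 = 0.81

0.81


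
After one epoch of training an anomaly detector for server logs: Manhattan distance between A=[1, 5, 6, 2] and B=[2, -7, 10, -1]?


d = |1-2| + |5+ 7| + |6-10| + |2+ 1|
  = 1 + 12 + 4 + 3
  = 20

20


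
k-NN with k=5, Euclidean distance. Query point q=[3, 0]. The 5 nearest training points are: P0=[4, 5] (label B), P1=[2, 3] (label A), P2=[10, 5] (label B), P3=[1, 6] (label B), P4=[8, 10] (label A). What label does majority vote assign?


d(q,P0) = 5.099  (label B)
d(q,P1) = 3.1623  (label A)
d(q,P2) = 8.6023  (label B)
d(q,P3) = 6.3246  (label B)
d(q,P4) = 11.1803  (label A)
Votes: A=2, B=3
Majority → B

B


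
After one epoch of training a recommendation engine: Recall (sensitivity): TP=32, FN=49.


Recall = TP/(TP+FN)
= 32/(32+49)
= 32/81 = 39.51%

39.51%


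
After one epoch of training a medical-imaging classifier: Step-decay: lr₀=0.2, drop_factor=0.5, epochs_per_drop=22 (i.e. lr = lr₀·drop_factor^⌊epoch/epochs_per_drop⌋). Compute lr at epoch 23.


n_drops = ⌊23/22⌋ = 1
lr = 0.2·0.5^1 = 0.2·0.5 = 0.1

0.1


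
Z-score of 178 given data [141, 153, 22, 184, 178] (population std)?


μ = 135.6, σ = 58.9529
z = (178 - 135.6)/58.9529 = 0.7192

0.7192


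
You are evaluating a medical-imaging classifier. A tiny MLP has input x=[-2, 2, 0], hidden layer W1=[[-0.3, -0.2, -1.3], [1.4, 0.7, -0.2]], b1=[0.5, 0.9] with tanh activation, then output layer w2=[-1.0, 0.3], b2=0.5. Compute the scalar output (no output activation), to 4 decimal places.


z1[0] = (-0.3)·(-2) + (-0.2)·(2) + (-1.3)·(0) + 0.5 = 0.7
z1[1] = (1.4)·(-2) + (0.7)·(2) + (-0.2)·(0) + 0.9 = -0.5
h = tanh(z1) = [0.6044, -0.4621]
output = (-1.0)·(0.6044) + (0.3)·(-0.4621) + 0.5 = -0.243

-0.243


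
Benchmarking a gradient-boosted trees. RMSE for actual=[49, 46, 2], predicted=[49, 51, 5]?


MSE = 34/3 = 11.3333
RMSE = √(34/3) = 3.3665

3.3665


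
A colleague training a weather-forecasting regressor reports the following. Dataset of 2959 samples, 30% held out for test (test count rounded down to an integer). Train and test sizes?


Test = ⌊2959·30/100⌋ = 887
Train = 2959 - 887 = 2072

Train: 2072, Test: 887


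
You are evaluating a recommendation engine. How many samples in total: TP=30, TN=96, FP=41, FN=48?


Total = TP + TN + FP + FN
= 30 + 96 + 41 + 48
= 215
(Predicted positive: 71, predicted negative: 144)

215


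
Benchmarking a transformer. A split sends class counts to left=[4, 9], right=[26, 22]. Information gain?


Parent = [30, 31], H_parent = 0.9998
H_left = 0.8905 (n=13), H_right = 0.995 (n=48)
H_children = (13/61)·0.8905 + (48/61)·0.995 = 0.9727
IG = 0.9998 - 0.9727 = 0.0271

0.0271


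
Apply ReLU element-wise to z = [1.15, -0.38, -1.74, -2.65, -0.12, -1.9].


ReLU(1.15) = max(0, 1.15) = 1.15
ReLU(-0.38) = max(0, -0.38) = 0.0
ReLU(-1.74) = max(0, -1.74) = 0.0
ReLU(-2.65) = max(0, -2.65) = 0.0
ReLU(-0.12) = max(0, -0.12) = 0.0
ReLU(-1.9) = max(0, -1.9) = 0.0
result = [1.15, 0.0, 0.0, 0.0, 0.0, 0.0]

[1.15, 0.0, 0.0, 0.0, 0.0, 0.0]


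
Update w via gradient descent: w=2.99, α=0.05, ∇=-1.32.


w_new = w - α·∇
= 2.99 - 0.05·-1.32
= 2.99 + 0.066
= 3.056

3.056


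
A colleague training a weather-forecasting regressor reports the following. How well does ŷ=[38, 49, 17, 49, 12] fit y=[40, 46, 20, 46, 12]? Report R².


ȳ = 32.8
SS_res = Σ(y-ŷ)² = 31
SS_tot = Σ(y-ȳ)² = 996.8
R² = 1 - SS_res/SS_tot = 1 - 0.0311 = 0.9689

0.9689


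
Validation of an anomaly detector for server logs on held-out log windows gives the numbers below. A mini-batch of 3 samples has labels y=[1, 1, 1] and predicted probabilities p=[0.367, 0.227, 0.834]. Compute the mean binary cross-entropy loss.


L[0] = -ln(0.367) = 1.0024
L[1] = -ln(0.227) = 1.4828
L[2] = -ln(0.834) = 0.1815
mean = (1.0024 + 1.4828 + 0.1815)/3 = 0.8889

0.8889


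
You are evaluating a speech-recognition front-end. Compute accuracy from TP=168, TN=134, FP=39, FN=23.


Accuracy = (TP+TN)/(TP+TN+FP+FN)
= (168+134)/(364)
= 302/364 = 82.97%

82.97%


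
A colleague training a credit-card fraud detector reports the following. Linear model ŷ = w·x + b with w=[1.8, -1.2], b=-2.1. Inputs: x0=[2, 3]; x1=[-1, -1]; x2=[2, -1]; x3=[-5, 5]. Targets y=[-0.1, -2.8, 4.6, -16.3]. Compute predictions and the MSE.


ŷ0 = (1.8)·(2) + (-1.2)·(3) - 2.1 = -2.1
ŷ1 = (1.8)·(-1) + (-1.2)·(-1) - 2.1 = -2.7
ŷ2 = (1.8)·(2) + (-1.2)·(-1) - 2.1 = 2.7
ŷ3 = (1.8)·(-5) + (-1.2)·(5) - 2.1 = -17.1
errors² = [4.0, 0.01, 3.61, 0.64]
MSE = 8.2600/4 = 2.065

2.065


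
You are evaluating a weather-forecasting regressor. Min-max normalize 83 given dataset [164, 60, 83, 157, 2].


min=2, max=164
(83-2)/(164-2) = 81/162 = 0.5

0.5


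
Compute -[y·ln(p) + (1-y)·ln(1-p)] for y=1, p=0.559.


BCE = -[y·ln(p) + (1-y)·ln(1-p)]
= -1·ln(0.559) - 0
= -ln(0.559) = 0.5816

0.5816


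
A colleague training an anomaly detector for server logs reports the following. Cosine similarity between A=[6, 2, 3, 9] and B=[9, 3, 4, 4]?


A·B = 6·9 + 2·3 + 3·4 + 9·4 = 108
‖A‖ = √130 = 11.4018, ‖B‖ = √122 = 11.0454
cos = 108/(√130·√122) = 108/√15860 = 0.8576

0.8576


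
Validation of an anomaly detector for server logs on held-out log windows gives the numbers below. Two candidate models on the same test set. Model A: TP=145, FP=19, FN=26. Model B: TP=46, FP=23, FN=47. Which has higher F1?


Model A: P=145/164=0.8841, R=145/171=0.848, F1=2PR/(P+R)=2TP/(2TP+FP+FN)=290/335=0.8657
Model B: P=46/69=0.6667, R=46/93=0.4946, F1=2PR/(P+R)=2TP/(2TP+FP+FN)=92/162=0.5679
0.8657 > 0.5679 → Model A

Model A


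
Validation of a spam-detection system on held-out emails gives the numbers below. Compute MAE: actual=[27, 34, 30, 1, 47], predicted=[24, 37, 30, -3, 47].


Absolute errors: |27-24|=3, |34-37|=3, |30-30|=0, |1+ 3|=4, |47-47|=0
Sum = 10
MAE = 10/5 = 2

2


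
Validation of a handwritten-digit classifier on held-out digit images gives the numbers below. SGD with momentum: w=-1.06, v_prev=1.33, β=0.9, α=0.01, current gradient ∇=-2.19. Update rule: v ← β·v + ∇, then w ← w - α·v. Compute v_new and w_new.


v_new = 0.9·1.33 - 2.19 = 1.197 - 2.19 = -0.993
w_new = -1.06 - 0.01·-0.993 = -1.06 + 0.00993 = -1.05007

v_new=-0.993, w_new=-1.05007


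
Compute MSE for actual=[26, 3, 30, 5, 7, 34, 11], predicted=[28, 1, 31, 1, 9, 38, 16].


Squared errors: (26-28)²=4, (3-1)²=4, (30-31)²=1, (5-1)²=16, (7-9)²=4, (34-38)²=16, (11-16)²=25
Sum = 70
MSE = 70/7 = 10

10


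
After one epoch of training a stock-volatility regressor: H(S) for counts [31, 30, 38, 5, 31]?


Probabilities: [31/135, 30/135, 38/135, 5/135, 31/135] ≈ [0.2296, 0.2222, 0.2815, 0.037, 0.2296]
H = -((31/135)·log₂(31/135) + (30/135)·log₂(30/135) + (38/135)·log₂(38/135) + (5/135)·log₂(5/135) + (31/135)·log₂(31/135))
  = 2.1479 bits

2.1479 bits


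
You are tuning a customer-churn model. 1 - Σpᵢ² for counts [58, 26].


Probabilities: [58/84, 26/84] ≈ [0.6905, 0.3095]
Σpᵢ² = (3364 + 676)/84² = 4040/7056
Gini = 1 - Σpᵢ² = 1 - 4040/7056 = 0.4274

0.4274


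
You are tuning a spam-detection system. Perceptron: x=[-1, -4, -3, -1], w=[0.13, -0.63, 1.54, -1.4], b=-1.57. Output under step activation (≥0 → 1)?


z = (-1)·(0.13) + (-4)·(-0.63) + (-3)·(1.54) + (-1)·(-1.4) - 1.57
  = -2.4
step(z) = 0 (z<0)

0


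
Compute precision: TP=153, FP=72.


Precision = TP/(TP+FP)
= 153/(153+72)
= 153/225 = 68.0%

68.0%


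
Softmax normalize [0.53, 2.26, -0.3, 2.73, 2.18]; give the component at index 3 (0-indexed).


Exponentials: e^0.53=1.6989, e^2.26=9.5831, e^-0.3=0.7408, e^2.73=15.3329, e^2.18=8.8463
Sum = 36.202
Softmax = [0.0469, 0.2647, 0.0205, 0.4235, 0.2444]
p[3] = 15.3329/36.202 = 0.4235

0.4235


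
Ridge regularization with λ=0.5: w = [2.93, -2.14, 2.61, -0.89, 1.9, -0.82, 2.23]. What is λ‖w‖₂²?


‖w‖₂² = (2.93)² + (-2.14)² + (2.61)² + (-0.89)² + (1.9)² + (-0.82)² + (2.23)²
     = 8.5849 + 4.5796 + 6.8121 + 0.7921 + 3.61 + 0.6724 + 4.9729
     = 30.024
λ·‖w‖₂² = 0.5·30.024 = 15.012

15.012


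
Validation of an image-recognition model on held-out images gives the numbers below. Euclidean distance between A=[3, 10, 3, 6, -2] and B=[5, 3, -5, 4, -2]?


d = √((3-5)² + (10-3)² + (3+ 5)² + (6-4)² + (-2+ 2)²)
  = √(4 + 49 + 64 + 4 + 0)
  = √121 = 11.0

11.0


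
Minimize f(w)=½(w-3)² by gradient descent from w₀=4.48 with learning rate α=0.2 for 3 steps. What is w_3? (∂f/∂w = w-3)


step 1: grad = 4.48-3 = 1.48; w = 4.48 - 0.2·(1.48) = 4.184
step 2: grad = 4.184-3 = 1.184; w = 4.184 - 0.2·(1.184) = 3.9472
step 3: grad = 3.9472-3 = 0.9472; w = 3.9472 - 0.2·(0.9472) = 3.75776

3.75776


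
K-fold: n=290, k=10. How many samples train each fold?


Fold size = 290/10 = 29
Training per fold = 290 - 29 = 261

261


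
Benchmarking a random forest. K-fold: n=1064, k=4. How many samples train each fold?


Fold size = 1064/4 = 266
Training per fold = 1064 - 266 = 798

798


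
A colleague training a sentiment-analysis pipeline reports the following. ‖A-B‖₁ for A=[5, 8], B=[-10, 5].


d = |5+ 10| + |8-5|
  = 15 + 3
  = 18

18


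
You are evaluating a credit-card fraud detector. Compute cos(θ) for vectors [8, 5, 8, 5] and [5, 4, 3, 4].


A·B = 8·5 + 5·4 + 8·3 + 5·4 = 104
‖A‖ = √178 = 13.3417, ‖B‖ = √66 = 8.124
cos = 104/(√178·√66) = 104/√11748 = 0.9595

0.9595


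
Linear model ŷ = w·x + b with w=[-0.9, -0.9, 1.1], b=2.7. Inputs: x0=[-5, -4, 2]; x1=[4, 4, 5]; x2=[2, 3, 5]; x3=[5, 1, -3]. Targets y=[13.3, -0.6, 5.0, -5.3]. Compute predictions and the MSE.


ŷ0 = (-0.9)·(-5) + (-0.9)·(-4) + (1.1)·(2) + 2.7 = 13.0
ŷ1 = (-0.9)·(4) + (-0.9)·(4) + (1.1)·(5) + 2.7 = 1.0
ŷ2 = (-0.9)·(2) + (-0.9)·(3) + (1.1)·(5) + 2.7 = 3.7
ŷ3 = (-0.9)·(5) + (-0.9)·(1) + (1.1)·(-3) + 2.7 = -6.0
errors² = [0.09, 2.56, 1.69, 0.49]
MSE = 4.8300/4 = 1.2075

1.2075


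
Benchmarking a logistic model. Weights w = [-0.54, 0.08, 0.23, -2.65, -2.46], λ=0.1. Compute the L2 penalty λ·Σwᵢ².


‖w‖₂² = (-0.54)² + (0.08)² + (0.23)² + (-2.65)² + (-2.46)²
     = 0.2916 + 0.0064 + 0.0529 + 7.0225 + 6.0516
     = 13.425
λ·‖w‖₂² = 0.1·13.425 = 1.3425

1.3425


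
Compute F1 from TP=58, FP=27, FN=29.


Precision = 58/85 = 0.6824
Recall = 58/87 = 0.6667
F1 = 2·P·R/(P+R) = 2·TP/(2·TP+FP+FN) = 116/(116+27+29) = 116/172 = 0.6744

0.6744


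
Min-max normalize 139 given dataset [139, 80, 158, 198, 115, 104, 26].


min=26, max=198
(139-26)/(198-26) = 113/172 = 0.657

0.657


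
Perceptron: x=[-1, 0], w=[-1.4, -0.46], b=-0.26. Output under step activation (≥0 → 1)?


z = (-1)·(-1.4) + (0)·(-0.46) - 0.26
  = 1.14
step(z) = 1 (z≥0)

1


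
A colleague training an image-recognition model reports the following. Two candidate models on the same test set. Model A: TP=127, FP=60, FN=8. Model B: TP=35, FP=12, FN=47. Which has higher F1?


Model A: P=127/187=0.6791, R=127/135=0.9407, F1=2PR/(P+R)=2TP/(2TP+FP+FN)=254/322=0.7888
Model B: P=35/47=0.7447, R=35/82=0.4268, F1=2PR/(P+R)=2TP/(2TP+FP+FN)=70/129=0.5426
0.7888 > 0.5426 → Model A

Model A


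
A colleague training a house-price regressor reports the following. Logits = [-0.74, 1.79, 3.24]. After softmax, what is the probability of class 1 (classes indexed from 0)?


Exponentials: e^-0.74=0.4771, e^1.79=5.9895, e^3.24=25.5337
Sum = 32.0003
Softmax = [0.0149, 0.1872, 0.7979]
p[1] = 5.9895/32.0003 = 0.1872

0.1872


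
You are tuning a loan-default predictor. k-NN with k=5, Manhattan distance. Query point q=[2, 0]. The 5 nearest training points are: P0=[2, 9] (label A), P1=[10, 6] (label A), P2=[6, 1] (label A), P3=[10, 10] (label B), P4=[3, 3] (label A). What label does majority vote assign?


d(q,P0) = 9  (label A)
d(q,P1) = 14  (label A)
d(q,P2) = 5  (label A)
d(q,P3) = 18  (label B)
d(q,P4) = 4  (label A)
Votes: A=4, B=1
Majority → A

A


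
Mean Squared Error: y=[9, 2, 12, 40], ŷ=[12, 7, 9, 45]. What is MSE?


Squared errors: (9-12)²=9, (2-7)²=25, (12-9)²=9, (40-45)²=25
Sum = 68
MSE = 68/4 = 17

17


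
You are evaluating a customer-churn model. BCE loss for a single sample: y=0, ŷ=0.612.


BCE = -[y·ln(p) + (1-y)·ln(1-p)]
= -0 - 1·ln(1-0.612)
= -ln(0.388) = 0.9467

0.9467


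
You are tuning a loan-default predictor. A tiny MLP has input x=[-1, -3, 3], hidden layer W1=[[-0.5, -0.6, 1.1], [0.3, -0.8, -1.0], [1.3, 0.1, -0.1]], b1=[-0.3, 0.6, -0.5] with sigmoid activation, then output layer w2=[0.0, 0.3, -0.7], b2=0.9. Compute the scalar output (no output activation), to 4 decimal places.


z1[0] = (-0.5)·(-1) + (-0.6)·(-3) + (1.1)·(3) - 0.3 = 5.3
z1[1] = (0.3)·(-1) + (-0.8)·(-3) + (-1.0)·(3) + 0.6 = -0.3
z1[2] = (1.3)·(-1) + (0.1)·(-3) + (-0.1)·(3) - 0.5 = -2.4
h = sigmoid(z1) = [0.995, 0.4256, 0.0832]
output = (0.0)·(0.995) + (0.3)·(0.4256) + (-0.7)·(0.0832) + 0.9 = 0.9694

0.9694


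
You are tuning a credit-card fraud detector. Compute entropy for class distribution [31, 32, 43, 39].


Probabilities: [31/145, 32/145, 43/145, 39/145] ≈ [0.2138, 0.2207, 0.2966, 0.269]
H = -((31/145)·log₂(31/145) + (32/145)·log₂(32/145) + (43/145)·log₂(43/145) + (39/145)·log₂(39/145))
  = 1.9865 bits

1.9865 bits


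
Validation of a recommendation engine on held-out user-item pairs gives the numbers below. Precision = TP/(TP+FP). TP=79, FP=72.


Precision = TP/(TP+FP)
= 79/(79+72)
= 79/151 = 52.32%

52.32%


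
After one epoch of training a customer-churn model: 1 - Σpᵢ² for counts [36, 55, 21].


Probabilities: [36/112, 55/112, 21/112] ≈ [0.3214, 0.4911, 0.1875]
Σpᵢ² = (1296 + 3025 + 441)/112² = 4762/12544
Gini = 1 - Σpᵢ² = 1 - 4762/12544 = 0.6204

0.6204


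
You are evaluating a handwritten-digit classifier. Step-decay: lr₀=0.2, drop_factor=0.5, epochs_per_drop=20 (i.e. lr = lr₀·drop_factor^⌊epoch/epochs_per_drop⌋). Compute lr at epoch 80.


n_drops = ⌊80/20⌋ = 4
lr = 0.2·0.5^4 = 0.2·0.0625 = 0.0125

0.0125


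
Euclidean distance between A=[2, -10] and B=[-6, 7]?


d = √((2+ 6)² + (-10-7)²)
  = √(64 + 289)
  = √353 = 18.7883

18.7883


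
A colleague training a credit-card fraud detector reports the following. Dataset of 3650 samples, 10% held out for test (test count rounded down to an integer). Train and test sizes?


Test = ⌊3650·10/100⌋ = 365
Train = 3650 - 365 = 3285

Train: 3285, Test: 365


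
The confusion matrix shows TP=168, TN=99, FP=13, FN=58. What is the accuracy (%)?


Accuracy = (TP+TN)/(TP+TN+FP+FN)
= (168+99)/(338)
= 267/338 = 78.99%

78.99%


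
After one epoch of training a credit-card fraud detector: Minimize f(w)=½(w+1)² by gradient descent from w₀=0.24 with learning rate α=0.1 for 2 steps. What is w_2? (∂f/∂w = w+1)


step 1: grad = 0.24+1 = 1.24; w = 0.24 - 0.1·(1.24) = 0.116
step 2: grad = 0.116+1 = 1.116; w = 0.116 - 0.1·(1.116) = 0.0044

0.0044


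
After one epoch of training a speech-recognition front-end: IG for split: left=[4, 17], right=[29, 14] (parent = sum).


Parent = [33, 31], H_parent = 0.9993
H_left = 0.7025 (n=21), H_right = 0.9103 (n=43)
H_children = (21/64)·0.7025 + (43/64)·0.9103 = 0.8421
IG = 0.9993 - 0.8421 = 0.1572

0.1572


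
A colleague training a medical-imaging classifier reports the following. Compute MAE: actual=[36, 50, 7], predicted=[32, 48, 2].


Absolute errors: |36-32|=4, |50-48|=2, |7-2|=5
Sum = 11
MAE = 11/3 = 11/3

11/3


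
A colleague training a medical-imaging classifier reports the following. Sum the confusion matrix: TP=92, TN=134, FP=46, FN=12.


Total = TP + TN + FP + FN
= 92 + 134 + 46 + 12
= 284
(Predicted positive: 138, predicted negative: 146)

284


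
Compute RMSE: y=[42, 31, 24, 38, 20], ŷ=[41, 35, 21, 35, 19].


MSE = 36/5 = 7.2
RMSE = √(36/5) = 2.6833

2.6833


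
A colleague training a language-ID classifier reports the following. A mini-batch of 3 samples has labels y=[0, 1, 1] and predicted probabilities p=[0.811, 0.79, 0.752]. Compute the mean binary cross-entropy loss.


L[0] = -ln(1-0.811) = -ln(0.189) = 1.666
L[1] = -ln(0.79) = 0.2357
L[2] = -ln(0.752) = 0.285
mean = (1.666 + 0.2357 + 0.285)/3 = 0.7289

0.7289


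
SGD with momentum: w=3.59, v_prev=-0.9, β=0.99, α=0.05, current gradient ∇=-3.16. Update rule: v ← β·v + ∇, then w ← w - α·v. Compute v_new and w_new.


v_new = 0.99·-0.9 - 3.16 = -0.891 - 3.16 = -4.051
w_new = 3.59 - 0.05·-4.051 = 3.59 + 0.20255 = 3.79255

v_new=-4.051, w_new=3.79255


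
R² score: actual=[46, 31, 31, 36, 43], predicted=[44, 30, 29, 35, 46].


ȳ = 37.4
SS_res = Σ(y-ŷ)² = 19
SS_tot = Σ(y-ȳ)² = 189.2
R² = 1 - SS_res/SS_tot = 1 - 0.1004 = 0.8996

0.8996


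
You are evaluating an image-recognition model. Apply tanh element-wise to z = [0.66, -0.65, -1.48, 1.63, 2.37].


tanh(0.66) = 0.5784
tanh(-0.65) = -0.5717
tanh(-1.48) = -0.9015
tanh(1.63) = 0.9261
tanh(2.37) = 0.9827
result = [0.5784, -0.5717, -0.9015, 0.9261, 0.9827]

[0.5784, -0.5717, -0.9015, 0.9261, 0.9827]


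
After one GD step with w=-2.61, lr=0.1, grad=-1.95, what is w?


w_new = w - α·∇
= -2.61 - 0.1·-1.95
= -2.61 + 0.195
= -2.415

-2.415


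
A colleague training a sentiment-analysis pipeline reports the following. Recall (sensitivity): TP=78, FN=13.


Recall = TP/(TP+FN)
= 78/(78+13)
= 78/91 = 85.71%

85.71%


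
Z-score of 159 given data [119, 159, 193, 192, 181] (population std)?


μ = 168.8, σ = 27.7445
z = (159 - 168.8)/27.7445 = -0.3532

-0.3532


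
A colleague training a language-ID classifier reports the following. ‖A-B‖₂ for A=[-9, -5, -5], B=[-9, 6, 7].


d = √((-9+ 9)² + (-5-6)² + (-5-7)²)
  = √(0 + 121 + 144)
  = √265 = 16.2788

16.2788


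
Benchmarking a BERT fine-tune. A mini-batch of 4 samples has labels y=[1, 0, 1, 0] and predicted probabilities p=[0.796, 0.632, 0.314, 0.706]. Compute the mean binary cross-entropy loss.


L[0] = -ln(0.796) = 0.2282
L[1] = -ln(1-0.632) = -ln(0.368) = 0.9997
L[2] = -ln(0.314) = 1.1584
L[3] = -ln(1-0.706) = -ln(0.294) = 1.2242
mean = (0.2282 + 0.9997 + 1.1584 + 1.2242)/4 = 0.9026

0.9026


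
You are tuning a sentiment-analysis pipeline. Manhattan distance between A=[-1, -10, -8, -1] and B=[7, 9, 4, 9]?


d = |-1-7| + |-10-9| + |-8-4| + |-1-9|
  = 8 + 19 + 12 + 10
  = 49

49


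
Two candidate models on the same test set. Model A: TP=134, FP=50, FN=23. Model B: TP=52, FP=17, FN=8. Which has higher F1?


Model A: P=134/184=0.7283, R=134/157=0.8535, F1=2PR/(P+R)=2TP/(2TP+FP+FN)=268/341=0.7859
Model B: P=52/69=0.7536, R=52/60=0.8667, F1=2PR/(P+R)=2TP/(2TP+FP+FN)=104/129=0.8062
0.7859 < 0.8062 → Model B

Model B


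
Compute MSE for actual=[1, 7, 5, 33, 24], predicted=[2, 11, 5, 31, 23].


Squared errors: (1-2)²=1, (7-11)²=16, (5-5)²=0, (33-31)²=4, (24-23)²=1
Sum = 22
MSE = 22/5 = 22/5

22/5


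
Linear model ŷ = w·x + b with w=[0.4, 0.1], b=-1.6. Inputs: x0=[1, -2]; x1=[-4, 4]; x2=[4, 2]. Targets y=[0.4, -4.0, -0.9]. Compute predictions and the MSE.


ŷ0 = (0.4)·(1) + (0.1)·(-2) - 1.6 = -1.4
ŷ1 = (0.4)·(-4) + (0.1)·(4) - 1.6 = -2.8
ŷ2 = (0.4)·(4) + (0.1)·(2) - 1.6 = 0.2
errors² = [3.24, 1.44, 1.21]
MSE = 5.8900/3 = 1.9633

1.9633


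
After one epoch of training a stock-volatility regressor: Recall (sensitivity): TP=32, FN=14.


Recall = TP/(TP+FN)
= 32/(32+14)
= 32/46 = 69.57%

69.57%


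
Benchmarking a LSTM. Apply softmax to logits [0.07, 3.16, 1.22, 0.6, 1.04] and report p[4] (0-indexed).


Exponentials: e^0.07=1.0725, e^3.16=23.5706, e^1.22=3.3872, e^0.6=1.8221, e^1.04=2.8292
Sum = 32.6816
Softmax = [0.0328, 0.7212, 0.1036, 0.0558, 0.0866]
p[4] = 2.8292/32.6816 = 0.0866

0.0866


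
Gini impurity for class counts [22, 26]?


Probabilities: [22/48, 26/48] ≈ [0.4583, 0.5417]
Σpᵢ² = (484 + 676)/48² = 1160/2304
Gini = 1 - Σpᵢ² = 1 - 1160/2304 = 0.4965

0.4965


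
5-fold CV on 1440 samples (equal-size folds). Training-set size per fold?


Fold size = 1440/5 = 288
Training per fold = 1440 - 288 = 1152

1152


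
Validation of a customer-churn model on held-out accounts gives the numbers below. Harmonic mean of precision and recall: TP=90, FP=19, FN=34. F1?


Precision = 90/109 = 0.8257
Recall = 90/124 = 0.7258
F1 = 2·P·R/(P+R) = 2·TP/(2·TP+FP+FN) = 180/(180+19+34) = 180/233 = 0.7725

0.7725


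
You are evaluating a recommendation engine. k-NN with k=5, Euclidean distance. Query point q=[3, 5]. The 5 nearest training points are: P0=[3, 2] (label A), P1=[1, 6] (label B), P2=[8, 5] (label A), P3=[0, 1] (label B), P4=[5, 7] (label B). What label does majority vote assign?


d(q,P0) = 3.0  (label A)
d(q,P1) = 2.2361  (label B)
d(q,P2) = 5.0  (label A)
d(q,P3) = 5.0  (label B)
d(q,P4) = 2.8284  (label B)
Votes: A=2, B=3
Majority → B

B


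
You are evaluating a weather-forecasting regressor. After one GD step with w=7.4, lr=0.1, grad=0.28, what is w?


w_new = w - α·∇
= 7.4 - 0.1·0.28
= 7.4 - 0.028
= 7.372

7.372


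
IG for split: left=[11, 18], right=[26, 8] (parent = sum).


Parent = [37, 26], H_parent = 0.9779
H_left = 0.9576 (n=29), H_right = 0.7871 (n=34)
H_children = (29/63)·0.9576 + (34/63)·0.7871 = 0.8656
IG = 0.9779 - 0.8656 = 0.1123

0.1123


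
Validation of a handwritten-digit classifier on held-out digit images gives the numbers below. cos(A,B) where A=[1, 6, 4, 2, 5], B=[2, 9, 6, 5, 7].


A·B = 1·2 + 6·9 + 4·6 + 2·5 + 5·7 = 125
‖A‖ = √82 = 9.0554, ‖B‖ = √195 = 13.9642
cos = 125/(√82·√195) = 125/√15990 = 0.9885

0.9885


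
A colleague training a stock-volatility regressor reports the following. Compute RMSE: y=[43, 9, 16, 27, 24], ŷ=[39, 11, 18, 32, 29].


MSE = 74/5 = 14.8
RMSE = √(74/5) = 3.8471

3.8471


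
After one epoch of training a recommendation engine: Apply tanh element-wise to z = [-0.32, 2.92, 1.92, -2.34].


tanh(-0.32) = -0.3095
tanh(2.92) = 0.9942
tanh(1.92) = 0.9579
tanh(-2.34) = -0.9816
result = [-0.3095, 0.9942, 0.9579, -0.9816]

[-0.3095, 0.9942, 0.9579, -0.9816]


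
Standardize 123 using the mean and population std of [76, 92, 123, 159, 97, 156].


μ = 117.1667, σ = 31.6934
z = (123 - 117.1667)/31.6934 = 0.1841

0.1841


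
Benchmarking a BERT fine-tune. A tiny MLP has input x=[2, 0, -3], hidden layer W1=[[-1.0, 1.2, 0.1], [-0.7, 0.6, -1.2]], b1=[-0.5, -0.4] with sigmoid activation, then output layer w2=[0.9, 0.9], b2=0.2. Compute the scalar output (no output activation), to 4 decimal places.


z1[0] = (-1.0)·(2) + (1.2)·(0) + (0.1)·(-3) - 0.5 = -2.8
z1[1] = (-0.7)·(2) + (0.6)·(0) + (-1.2)·(-3) - 0.4 = 1.8
h = sigmoid(z1) = [0.0573, 0.8581]
output = (0.9)·(0.0573) + (0.9)·(0.8581) + 0.2 = 1.0239

1.0239


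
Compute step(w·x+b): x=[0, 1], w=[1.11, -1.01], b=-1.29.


z = (0)·(1.11) + (1)·(-1.01) - 1.29
  = -2.3
step(z) = 0 (z<0)

0


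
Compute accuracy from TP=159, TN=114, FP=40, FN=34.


Accuracy = (TP+TN)/(TP+TN+FP+FN)
= (159+114)/(347)
= 273/347 = 78.67%

78.67%


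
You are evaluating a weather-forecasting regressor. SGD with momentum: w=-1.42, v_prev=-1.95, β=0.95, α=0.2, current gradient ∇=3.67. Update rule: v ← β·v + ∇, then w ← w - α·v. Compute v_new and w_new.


v_new = 0.95·-1.95 + 3.67 = -1.8525 + 3.67 = 1.8175
w_new = -1.42 - 0.2·1.8175 = -1.42 - 0.3635 = -1.7835

v_new=1.8175, w_new=-1.7835


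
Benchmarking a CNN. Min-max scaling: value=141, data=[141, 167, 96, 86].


min=86, max=167
(141-86)/(167-86) = 55/81 = 0.679

0.679


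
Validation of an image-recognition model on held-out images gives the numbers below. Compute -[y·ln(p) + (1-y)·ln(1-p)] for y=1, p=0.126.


BCE = -[y·ln(p) + (1-y)·ln(1-p)]
= -1·ln(0.126) - 0
= -ln(0.126) = 2.0715

2.0715


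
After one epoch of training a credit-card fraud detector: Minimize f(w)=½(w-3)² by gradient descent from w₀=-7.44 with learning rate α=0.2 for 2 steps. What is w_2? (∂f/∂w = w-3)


step 1: grad = -7.44-3 = -10.44; w = -7.44 - 0.2·(-10.44) = -5.352
step 2: grad = -5.352-3 = -8.352; w = -5.352 - 0.2·(-8.352) = -3.6816

-3.6816


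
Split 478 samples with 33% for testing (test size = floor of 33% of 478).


Test = ⌊478·33/100⌋ = 157
Train = 478 - 157 = 321

Train: 321, Test: 157


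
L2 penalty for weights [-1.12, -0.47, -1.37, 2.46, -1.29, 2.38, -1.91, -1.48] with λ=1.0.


‖w‖₂² = (-1.12)² + (-0.47)² + (-1.37)² + (2.46)² + (-1.29)² + (2.38)² + (-1.91)² + (-1.48)²
     = 1.2544 + 0.2209 + 1.8769 + 6.0516 + 1.6641 + 5.6644 + 3.6481 + 2.1904
     = 22.5708
λ·‖w‖₂² = 1.0·22.5708 = 22.5708

22.5708


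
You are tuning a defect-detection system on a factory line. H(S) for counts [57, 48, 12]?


Probabilities: [57/117, 48/117, 12/117] ≈ [0.4872, 0.4103, 0.1026]
H = -((57/117)·log₂(57/117) + (48/117)·log₂(48/117) + (12/117)·log₂(12/117))
  = 1.3697 bits

1.3697 bits


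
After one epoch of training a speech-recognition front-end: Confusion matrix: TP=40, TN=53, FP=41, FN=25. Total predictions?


Total = TP + TN + FP + FN
= 40 + 53 + 41 + 25
= 159
(Predicted positive: 81, predicted negative: 78)

159


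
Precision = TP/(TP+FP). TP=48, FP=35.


Precision = TP/(TP+FP)
= 48/(48+35)
= 48/83 = 57.83%

57.83%


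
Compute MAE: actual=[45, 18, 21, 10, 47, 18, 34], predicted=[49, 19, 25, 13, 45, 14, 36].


Absolute errors: |45-49|=4, |18-19|=1, |21-25|=4, |10-13|=3, |47-45|=2, |18-14|=4, |34-36|=2
Sum = 20
MAE = 20/7 = 20/7

20/7


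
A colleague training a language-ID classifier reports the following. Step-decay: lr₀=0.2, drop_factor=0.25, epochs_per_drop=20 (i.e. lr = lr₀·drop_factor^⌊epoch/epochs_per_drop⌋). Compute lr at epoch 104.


n_drops = ⌊104/20⌋ = 5
lr = 0.2·0.25^5 = 0.2·0.0009765625 = 0.0001953125

0.0001953125


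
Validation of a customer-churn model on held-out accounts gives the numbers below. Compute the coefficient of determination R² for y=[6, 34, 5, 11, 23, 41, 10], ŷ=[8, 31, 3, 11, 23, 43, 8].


ȳ = 18.5714
SS_res = Σ(y-ŷ)² = 25
SS_tot = Σ(y-ȳ)² = 1233.71
R² = 1 - SS_res/SS_tot = 1 - 0.0203 = 0.9797

0.9797


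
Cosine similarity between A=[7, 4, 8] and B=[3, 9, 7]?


A·B = 7·3 + 4·9 + 8·7 = 113
‖A‖ = √129 = 11.3578, ‖B‖ = √139 = 11.7898
cos = 113/(√129·√139) = 113/√17931 = 0.8439

0.8439


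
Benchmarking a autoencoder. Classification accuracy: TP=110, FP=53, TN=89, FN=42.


Accuracy = (TP+TN)/(TP+TN+FP+FN)
= (110+89)/(294)
= 199/294 = 67.69%

67.69%


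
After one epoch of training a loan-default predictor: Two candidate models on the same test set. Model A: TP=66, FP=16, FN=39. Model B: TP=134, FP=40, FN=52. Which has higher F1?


Model A: P=66/82=0.8049, R=66/105=0.6286, F1=2PR/(P+R)=2TP/(2TP+FP+FN)=132/187=0.7059
Model B: P=134/174=0.7701, R=134/186=0.7204, F1=2PR/(P+R)=2TP/(2TP+FP+FN)=268/360=0.7444
0.7059 < 0.7444 → Model B

Model B


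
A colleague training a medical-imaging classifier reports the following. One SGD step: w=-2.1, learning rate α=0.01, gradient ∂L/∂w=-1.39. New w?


w_new = w - α·∇
= -2.1 - 0.01·-1.39
= -2.1 + 0.0139
= -2.0861

-2.0861


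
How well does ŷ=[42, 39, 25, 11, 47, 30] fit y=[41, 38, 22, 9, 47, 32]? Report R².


ȳ = 31.5
SS_res = Σ(y-ŷ)² = 19
SS_tot = Σ(y-ȳ)² = 969.5
R² = 1 - SS_res/SS_tot = 1 - 0.0196 = 0.9804

0.9804


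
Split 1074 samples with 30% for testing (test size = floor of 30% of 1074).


Test = ⌊1074·30/100⌋ = 322
Train = 1074 - 322 = 752

Train: 752, Test: 322


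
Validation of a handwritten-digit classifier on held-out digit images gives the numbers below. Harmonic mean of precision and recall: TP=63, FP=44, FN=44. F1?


Precision = 63/107 = 0.5888
Recall = 63/107 = 0.5888
F1 = 2·P·R/(P+R) = 2·TP/(2·TP+FP+FN) = 126/(126+44+44) = 126/214 = 0.5888

0.5888


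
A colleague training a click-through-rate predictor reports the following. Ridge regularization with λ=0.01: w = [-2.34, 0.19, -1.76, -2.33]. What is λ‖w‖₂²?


‖w‖₂² = (-2.34)² + (0.19)² + (-1.76)² + (-2.33)²
     = 5.4756 + 0.0361 + 3.0976 + 5.4289
     = 14.0382
λ·‖w‖₂² = 0.01·14.0382 = 0.140382

0.140382


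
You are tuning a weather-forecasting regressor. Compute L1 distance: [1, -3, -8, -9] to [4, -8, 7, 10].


d = |1-4| + |-3+ 8| + |-8-7| + |-9-10|
  = 3 + 5 + 15 + 19
  = 42

42


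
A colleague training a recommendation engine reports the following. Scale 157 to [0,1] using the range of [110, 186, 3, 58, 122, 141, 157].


min=3, max=186
(157-3)/(186-3) = 154/183 = 0.8415

0.8415


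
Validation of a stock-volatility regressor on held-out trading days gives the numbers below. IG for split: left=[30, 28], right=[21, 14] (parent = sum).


Parent = [51, 42], H_parent = 0.9932
H_left = 0.9991 (n=58), H_right = 0.971 (n=35)
H_children = (58/93)·0.9991 + (35/93)·0.971 = 0.9885
IG = 0.9932 - 0.9885 = 0.0047

0.0047


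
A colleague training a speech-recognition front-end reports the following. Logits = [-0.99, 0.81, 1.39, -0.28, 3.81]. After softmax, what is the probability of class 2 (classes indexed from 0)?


Exponentials: e^-0.99=0.3716, e^0.81=2.2479, e^1.39=4.0149, e^-0.28=0.7558, e^3.81=45.1504
Sum = 52.5406
Softmax = [0.0071, 0.0428, 0.0764, 0.0144, 0.8593]
p[2] = 4.0149/52.5406 = 0.0764

0.0764


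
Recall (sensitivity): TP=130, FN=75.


Recall = TP/(TP+FN)
= 130/(130+75)
= 130/205 = 63.41%

63.41%


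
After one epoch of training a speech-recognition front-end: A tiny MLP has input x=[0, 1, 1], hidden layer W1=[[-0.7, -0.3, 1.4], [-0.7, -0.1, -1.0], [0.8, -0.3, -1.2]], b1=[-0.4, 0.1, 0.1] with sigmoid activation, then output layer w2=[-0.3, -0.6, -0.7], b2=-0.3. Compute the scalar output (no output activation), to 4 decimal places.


z1[0] = (-0.7)·(0) + (-0.3)·(1) + (1.4)·(1) - 0.4 = 0.7
z1[1] = (-0.7)·(0) + (-0.1)·(1) + (-1.0)·(1) + 0.1 = -1.0
z1[2] = (0.8)·(0) + (-0.3)·(1) + (-1.2)·(1) + 0.1 = -1.4
h = sigmoid(z1) = [0.6682, 0.2689, 0.1978]
output = (-0.3)·(0.6682) + (-0.6)·(0.2689) + (-0.7)·(0.1978) - 0.3 = -0.8003

-0.8003


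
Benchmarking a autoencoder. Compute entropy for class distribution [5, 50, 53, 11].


Probabilities: [5/119, 50/119, 53/119, 11/119] ≈ [0.042, 0.4202, 0.4454, 0.0924]
H = -((5/119)·log₂(5/119) + (50/119)·log₂(50/119) + (53/119)·log₂(53/119) + (11/119)·log₂(11/119))
  = 1.555 bits

1.555 bits


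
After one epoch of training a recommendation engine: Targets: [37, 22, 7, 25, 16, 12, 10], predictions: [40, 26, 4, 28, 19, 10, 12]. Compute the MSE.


Squared errors: (37-40)²=9, (22-26)²=16, (7-4)²=9, (25-28)²=9, (16-19)²=9, (12-10)²=4, (10-12)²=4
Sum = 60
MSE = 60/7 = 60/7

60/7


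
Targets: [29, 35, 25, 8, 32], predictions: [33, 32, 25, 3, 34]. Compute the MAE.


Absolute errors: |29-33|=4, |35-32|=3, |25-25|=0, |8-3|=5, |32-34|=2
Sum = 14
MAE = 14/5 = 14/5

14/5


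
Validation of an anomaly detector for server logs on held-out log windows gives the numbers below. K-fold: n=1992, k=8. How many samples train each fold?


Fold size = 1992/8 = 249
Training per fold = 1992 - 249 = 1743

1743
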